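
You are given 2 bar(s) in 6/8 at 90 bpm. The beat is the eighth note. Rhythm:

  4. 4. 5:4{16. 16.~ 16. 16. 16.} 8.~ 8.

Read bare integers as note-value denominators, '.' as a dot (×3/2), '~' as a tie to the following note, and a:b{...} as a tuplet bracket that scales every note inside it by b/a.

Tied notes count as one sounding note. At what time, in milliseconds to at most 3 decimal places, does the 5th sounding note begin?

1. 0.0ms @ 0 + 2000.0ms (3)
2. 2000.0ms @ 3 + 2000.0ms (3)
3. 4000.0ms @ 6 + 400.0ms (3/5)
4. 4400.0ms @ 33/5 + 800.0ms (6/5)
5. 5200.0ms @ 39/5 + 400.0ms (3/5)
6. 5600.0ms @ 42/5 + 400.0ms (3/5)
7. 6000.0ms @ 9 + 2000.0ms (3)

note 5 onset = 39/5b = 5200.0ms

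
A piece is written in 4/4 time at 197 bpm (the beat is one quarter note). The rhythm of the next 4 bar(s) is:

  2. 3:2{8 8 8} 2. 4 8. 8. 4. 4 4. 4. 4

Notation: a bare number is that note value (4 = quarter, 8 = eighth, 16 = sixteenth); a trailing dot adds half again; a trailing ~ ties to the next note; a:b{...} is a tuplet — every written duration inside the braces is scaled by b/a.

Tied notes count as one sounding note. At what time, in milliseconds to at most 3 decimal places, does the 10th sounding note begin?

1. 0.0ms @ 0 + 913.706ms (3)
2. 913.706ms @ 3 + 101.523ms (1/3)
3. 1015.228ms @ 10/3 + 101.523ms (1/3)
4. 1116.751ms @ 11/3 + 101.523ms (1/3)
5. 1218.274ms @ 4 + 913.706ms (3)
6. 2131.98ms @ 7 + 304.569ms (1)
7. 2436.548ms @ 8 + 228.426ms (3/4)
8. 2664.975ms @ 35/4 + 228.426ms (3/4)
9. 2893.401ms @ 19/2 + 456.853ms (3/2)
10. 3350.254ms @ 11 + 304.569ms (1)
11. 3654.822ms @ 12 + 456.853ms (3/2)
12. 4111.675ms @ 27/2 + 456.853ms (3/2)
13. 4568.528ms @ 15 + 304.569ms (1)

note 10 onset = 11b = 3350.254ms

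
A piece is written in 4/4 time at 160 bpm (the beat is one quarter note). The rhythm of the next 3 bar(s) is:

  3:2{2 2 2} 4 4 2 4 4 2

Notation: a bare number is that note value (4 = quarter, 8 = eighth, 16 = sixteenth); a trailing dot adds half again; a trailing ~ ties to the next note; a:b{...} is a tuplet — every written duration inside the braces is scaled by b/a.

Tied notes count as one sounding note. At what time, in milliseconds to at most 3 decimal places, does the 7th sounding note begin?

1. 0.0ms @ 0 + 500.0ms (4/3)
2. 500.0ms @ 4/3 + 500.0ms (4/3)
3. 1000.0ms @ 8/3 + 500.0ms (4/3)
4. 1500.0ms @ 4 + 375.0ms (1)
5. 1875.0ms @ 5 + 375.0ms (1)
6. 2250.0ms @ 6 + 750.0ms (2)
7. 3000.0ms @ 8 + 375.0ms (1)
8. 3375.0ms @ 9 + 375.0ms (1)
9. 3750.0ms @ 10 + 750.0ms (2)

note 7 onset = 8b = 3000.0ms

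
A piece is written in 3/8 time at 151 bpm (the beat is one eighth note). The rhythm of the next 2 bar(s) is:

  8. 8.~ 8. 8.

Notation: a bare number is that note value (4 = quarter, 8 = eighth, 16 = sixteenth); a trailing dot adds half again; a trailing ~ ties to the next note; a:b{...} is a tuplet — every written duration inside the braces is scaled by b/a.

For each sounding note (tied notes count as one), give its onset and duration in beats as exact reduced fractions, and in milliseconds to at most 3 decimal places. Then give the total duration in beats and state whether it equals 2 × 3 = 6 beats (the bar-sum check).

1) 0.0ms=0b +596.026ms=3/2b
2) 596.026ms=3/2b +1192.053ms=3b
3) 1788.079ms=9/2b +596.026ms=3/2b
Σ=6b of 6 (151bpm 3/8) — PASS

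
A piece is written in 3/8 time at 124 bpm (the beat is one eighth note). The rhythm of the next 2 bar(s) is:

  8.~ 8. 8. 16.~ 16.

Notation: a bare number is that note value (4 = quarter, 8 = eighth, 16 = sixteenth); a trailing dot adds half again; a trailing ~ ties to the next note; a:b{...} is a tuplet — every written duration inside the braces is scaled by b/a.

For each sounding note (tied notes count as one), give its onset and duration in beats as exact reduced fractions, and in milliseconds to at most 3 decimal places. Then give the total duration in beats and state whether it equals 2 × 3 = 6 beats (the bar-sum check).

1) 0.0ms=0b +1451.613ms=3b
2) 1451.613ms=3b +725.806ms=3/2b
3) 2177.419ms=9/2b +725.806ms=3/2b
Σ=6b of 6 (124bpm 3/8) — PASS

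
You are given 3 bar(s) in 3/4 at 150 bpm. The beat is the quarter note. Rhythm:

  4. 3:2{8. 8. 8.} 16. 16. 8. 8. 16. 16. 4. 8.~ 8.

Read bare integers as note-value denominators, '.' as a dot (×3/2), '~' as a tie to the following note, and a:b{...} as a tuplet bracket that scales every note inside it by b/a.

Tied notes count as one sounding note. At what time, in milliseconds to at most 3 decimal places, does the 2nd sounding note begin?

note 2 onset = 3/2b = 600.0ms

1. 0.0ms @ 0 + 600.0ms (3/2)
2. 600.0ms @ 3/2 + 200.0ms (1/2)
3. 800.0ms @ 2 + 200.0ms (1/2)
4. 1000.0ms @ 5/2 + 200.0ms (1/2)
5. 1200.0ms @ 3 + 150.0ms (3/8)
6. 1350.0ms @ 27/8 + 150.0ms (3/8)
7. 1500.0ms @ 15/4 + 300.0ms (3/4)
8. 1800.0ms @ 9/2 + 300.0ms (3/4)
9. 2100.0ms @ 21/4 + 150.0ms (3/8)
10. 2250.0ms @ 45/8 + 150.0ms (3/8)
11. 2400.0ms @ 6 + 600.0ms (3/2)
12. 3000.0ms @ 15/2 + 600.0ms (3/2)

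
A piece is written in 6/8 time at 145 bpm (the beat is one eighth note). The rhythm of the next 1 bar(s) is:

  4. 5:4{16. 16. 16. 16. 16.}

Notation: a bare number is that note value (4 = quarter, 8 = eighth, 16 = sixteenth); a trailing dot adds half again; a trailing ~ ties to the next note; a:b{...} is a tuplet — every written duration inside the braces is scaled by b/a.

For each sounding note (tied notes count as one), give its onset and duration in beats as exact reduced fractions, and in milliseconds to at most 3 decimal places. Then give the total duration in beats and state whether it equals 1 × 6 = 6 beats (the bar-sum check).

1) 0.0ms=0b +1241.379ms=3b
2) 1241.379ms=3b +248.276ms=3/5b
3) 1489.655ms=18/5b +248.276ms=3/5b
4) 1737.931ms=21/5b +248.276ms=3/5b
5) 1986.207ms=24/5b +248.276ms=3/5b
6) 2234.483ms=27/5b +248.276ms=3/5b
Σ=6b of 6 (145bpm 6/8) — PASS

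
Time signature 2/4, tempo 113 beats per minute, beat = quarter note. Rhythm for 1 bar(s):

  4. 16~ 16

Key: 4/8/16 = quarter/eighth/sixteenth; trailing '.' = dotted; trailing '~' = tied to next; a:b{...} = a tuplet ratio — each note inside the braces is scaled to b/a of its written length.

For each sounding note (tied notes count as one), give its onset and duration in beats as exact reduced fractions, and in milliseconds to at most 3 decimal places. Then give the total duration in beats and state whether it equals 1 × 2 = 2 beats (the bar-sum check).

1) 0.0ms=0b +796.46ms=3/2b
2) 796.46ms=3/2b +265.487ms=1/2b
Σ=2b of 2 (113bpm 2/4) — PASS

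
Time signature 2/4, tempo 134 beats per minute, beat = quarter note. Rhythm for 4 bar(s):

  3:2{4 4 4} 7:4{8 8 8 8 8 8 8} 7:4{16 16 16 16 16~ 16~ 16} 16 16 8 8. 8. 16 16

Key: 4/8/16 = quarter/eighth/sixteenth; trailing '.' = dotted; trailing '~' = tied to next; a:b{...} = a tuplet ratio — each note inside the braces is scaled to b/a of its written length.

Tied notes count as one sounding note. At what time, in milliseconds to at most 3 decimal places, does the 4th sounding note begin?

1. 0.0ms @ 0 + 298.507ms (2/3)
2. 298.507ms @ 2/3 + 298.507ms (2/3)
3. 597.015ms @ 4/3 + 298.507ms (2/3)
4. 895.522ms @ 2 + 127.932ms (2/7)
5. 1023.454ms @ 16/7 + 127.932ms (2/7)
6. 1151.386ms @ 18/7 + 127.932ms (2/7)
7. 1279.318ms @ 20/7 + 127.932ms (2/7)
8. 1407.249ms @ 22/7 + 127.932ms (2/7)
9. 1535.181ms @ 24/7 + 127.932ms (2/7)
10. 1663.113ms @ 26/7 + 127.932ms (2/7)
11. 1791.045ms @ 4 + 63.966ms (1/7)
12. 1855.011ms @ 29/7 + 63.966ms (1/7)
13. 1918.977ms @ 30/7 + 63.966ms (1/7)
14. 1982.942ms @ 31/7 + 63.966ms (1/7)
15. 2046.908ms @ 32/7 + 191.898ms (3/7)
16. 2238.806ms @ 5 + 111.94ms (1/4)
17. 2350.746ms @ 21/4 + 111.94ms (1/4)
18. 2462.687ms @ 11/2 + 223.881ms (1/2)
19. 2686.567ms @ 6 + 335.821ms (3/4)
20. 3022.388ms @ 27/4 + 335.821ms (3/4)
21. 3358.209ms @ 15/2 + 111.94ms (1/4)
22. 3470.149ms @ 31/4 + 111.94ms (1/4)

note 4 onset = 2b = 895.522ms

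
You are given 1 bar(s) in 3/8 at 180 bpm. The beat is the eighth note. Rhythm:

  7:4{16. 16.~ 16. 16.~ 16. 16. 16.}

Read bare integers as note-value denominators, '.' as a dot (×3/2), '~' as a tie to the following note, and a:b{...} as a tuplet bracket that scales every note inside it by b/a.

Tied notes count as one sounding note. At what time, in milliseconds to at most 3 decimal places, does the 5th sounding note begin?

1. 0.0ms @ 0 + 142.857ms (3/7)
2. 142.857ms @ 3/7 + 285.714ms (6/7)
3. 428.571ms @ 9/7 + 285.714ms (6/7)
4. 714.286ms @ 15/7 + 142.857ms (3/7)
5. 857.143ms @ 18/7 + 142.857ms (3/7)

note 5 onset = 18/7b = 857.143ms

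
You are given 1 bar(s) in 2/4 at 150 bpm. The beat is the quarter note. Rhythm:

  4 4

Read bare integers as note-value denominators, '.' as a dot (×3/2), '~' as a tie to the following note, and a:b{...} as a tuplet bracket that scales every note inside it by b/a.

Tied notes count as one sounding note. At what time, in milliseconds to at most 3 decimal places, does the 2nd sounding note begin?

1. 0.0ms @ 0 + 400.0ms (1)
2. 400.0ms @ 1 + 400.0ms (1)

note 2 onset = 1b = 400.0ms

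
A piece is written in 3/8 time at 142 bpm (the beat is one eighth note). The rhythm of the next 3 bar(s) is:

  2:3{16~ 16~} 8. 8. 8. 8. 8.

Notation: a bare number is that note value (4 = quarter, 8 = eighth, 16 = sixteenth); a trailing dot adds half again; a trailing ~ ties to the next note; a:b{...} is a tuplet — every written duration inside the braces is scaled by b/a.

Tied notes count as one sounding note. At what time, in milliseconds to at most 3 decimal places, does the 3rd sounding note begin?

note 3 onset = 9/2b = 1901.408ms

1. 0.0ms @ 0 + 1267.606ms (3)
2. 1267.606ms @ 3 + 633.803ms (3/2)
3. 1901.408ms @ 9/2 + 633.803ms (3/2)
4. 2535.211ms @ 6 + 633.803ms (3/2)
5. 3169.014ms @ 15/2 + 633.803ms (3/2)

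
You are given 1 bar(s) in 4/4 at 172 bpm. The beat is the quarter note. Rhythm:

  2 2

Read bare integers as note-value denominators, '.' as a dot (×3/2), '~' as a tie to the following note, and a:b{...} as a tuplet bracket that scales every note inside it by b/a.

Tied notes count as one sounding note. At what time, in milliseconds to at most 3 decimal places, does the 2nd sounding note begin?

note 2 onset = 2b = 697.674ms

1. 0.0ms @ 0 + 697.674ms (2)
2. 697.674ms @ 2 + 697.674ms (2)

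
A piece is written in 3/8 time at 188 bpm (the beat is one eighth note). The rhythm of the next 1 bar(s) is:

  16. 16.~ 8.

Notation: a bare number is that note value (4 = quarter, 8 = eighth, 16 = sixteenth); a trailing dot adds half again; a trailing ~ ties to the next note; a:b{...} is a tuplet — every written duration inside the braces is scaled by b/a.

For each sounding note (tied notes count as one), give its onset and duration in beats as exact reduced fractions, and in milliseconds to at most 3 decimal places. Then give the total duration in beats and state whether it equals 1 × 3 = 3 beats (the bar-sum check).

1) 0.0ms=0b +239.362ms=3/4b
2) 239.362ms=3/4b +718.085ms=9/4b
Σ=3b of 3 (188bpm 3/8) — PASS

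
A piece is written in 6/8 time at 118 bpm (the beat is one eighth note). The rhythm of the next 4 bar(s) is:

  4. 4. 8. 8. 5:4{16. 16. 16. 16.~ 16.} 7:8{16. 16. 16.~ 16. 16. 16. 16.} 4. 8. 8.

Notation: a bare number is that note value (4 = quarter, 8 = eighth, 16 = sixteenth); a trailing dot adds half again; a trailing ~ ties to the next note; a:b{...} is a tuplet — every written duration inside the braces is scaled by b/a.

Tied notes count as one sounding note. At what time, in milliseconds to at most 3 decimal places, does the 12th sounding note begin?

note 12 onset = 108/7b = 7845.036ms

1. 0.0ms @ 0 + 1525.424ms (3)
2. 1525.424ms @ 3 + 1525.424ms (3)
3. 3050.847ms @ 6 + 762.712ms (3/2)
4. 3813.559ms @ 15/2 + 762.712ms (3/2)
5. 4576.271ms @ 9 + 305.085ms (3/5)
6. 4881.356ms @ 48/5 + 305.085ms (3/5)
7. 5186.441ms @ 51/5 + 305.085ms (3/5)
8. 5491.525ms @ 54/5 + 610.169ms (6/5)
9. 6101.695ms @ 12 + 435.835ms (6/7)
10. 6537.53ms @ 90/7 + 435.835ms (6/7)
11. 6973.366ms @ 96/7 + 871.671ms (12/7)
12. 7845.036ms @ 108/7 + 435.835ms (6/7)
13. 8280.872ms @ 114/7 + 435.835ms (6/7)
14. 8716.707ms @ 120/7 + 435.835ms (6/7)
15. 9152.542ms @ 18 + 1525.424ms (3)
16. 10677.966ms @ 21 + 762.712ms (3/2)
17. 11440.678ms @ 45/2 + 762.712ms (3/2)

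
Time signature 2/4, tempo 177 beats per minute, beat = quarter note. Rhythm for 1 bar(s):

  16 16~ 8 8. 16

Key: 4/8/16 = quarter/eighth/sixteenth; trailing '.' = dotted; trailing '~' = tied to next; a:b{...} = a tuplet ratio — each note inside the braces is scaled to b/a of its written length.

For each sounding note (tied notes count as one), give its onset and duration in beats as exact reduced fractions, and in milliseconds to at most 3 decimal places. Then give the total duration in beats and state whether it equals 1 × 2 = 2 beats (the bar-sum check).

1) 0.0ms=0b +84.746ms=1/4b
2) 84.746ms=1/4b +254.237ms=3/4b
3) 338.983ms=1b +254.237ms=3/4b
4) 593.22ms=7/4b +84.746ms=1/4b
Σ=2b of 2 (177bpm 2/4) — PASS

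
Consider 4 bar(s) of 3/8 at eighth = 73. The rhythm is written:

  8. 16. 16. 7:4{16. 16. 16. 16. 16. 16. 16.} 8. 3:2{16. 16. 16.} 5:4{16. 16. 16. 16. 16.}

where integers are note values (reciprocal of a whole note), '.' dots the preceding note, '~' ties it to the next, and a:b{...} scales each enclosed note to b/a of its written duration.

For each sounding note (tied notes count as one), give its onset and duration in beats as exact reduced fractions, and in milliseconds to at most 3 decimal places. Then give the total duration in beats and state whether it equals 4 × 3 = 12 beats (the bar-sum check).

1) 0.0ms=0b +1232.877ms=3/2b
2) 1232.877ms=3/2b +616.438ms=3/4b
3) 1849.315ms=9/4b +616.438ms=3/4b
4) 2465.753ms=3b +352.25ms=3/7b
5) 2818.004ms=24/7b +352.25ms=3/7b
6) 3170.254ms=27/7b +352.25ms=3/7b
7) 3522.505ms=30/7b +352.25ms=3/7b
8) 3874.755ms=33/7b +352.25ms=3/7b
9) 4227.006ms=36/7b +352.25ms=3/7b
10) 4579.256ms=39/7b +352.25ms=3/7b
11) 4931.507ms=6b +1232.877ms=3/2b
12) 6164.384ms=15/2b +410.959ms=1/2b
13) 6575.342ms=8b +410.959ms=1/2b
14) 6986.301ms=17/2b +410.959ms=1/2b
15) 7397.26ms=9b +493.151ms=3/5b
16) 7890.411ms=48/5b +493.151ms=3/5b
17) 8383.562ms=51/5b +493.151ms=3/5b
18) 8876.712ms=54/5b +493.151ms=3/5b
19) 9369.863ms=57/5b +493.151ms=3/5b
Σ=12b of 12 (73bpm 3/8) — PASS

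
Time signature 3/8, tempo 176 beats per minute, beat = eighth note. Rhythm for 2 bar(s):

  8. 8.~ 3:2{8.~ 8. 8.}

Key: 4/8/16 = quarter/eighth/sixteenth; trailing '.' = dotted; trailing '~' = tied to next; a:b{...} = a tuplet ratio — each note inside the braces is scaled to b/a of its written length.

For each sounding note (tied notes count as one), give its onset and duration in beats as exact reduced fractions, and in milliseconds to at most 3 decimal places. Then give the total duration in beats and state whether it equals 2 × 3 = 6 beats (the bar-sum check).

1) 0.0ms=0b +511.364ms=3/2b
2) 511.364ms=3/2b +1193.182ms=7/2b
3) 1704.545ms=5b +340.909ms=1b
Σ=6b of 6 (176bpm 3/8) — PASS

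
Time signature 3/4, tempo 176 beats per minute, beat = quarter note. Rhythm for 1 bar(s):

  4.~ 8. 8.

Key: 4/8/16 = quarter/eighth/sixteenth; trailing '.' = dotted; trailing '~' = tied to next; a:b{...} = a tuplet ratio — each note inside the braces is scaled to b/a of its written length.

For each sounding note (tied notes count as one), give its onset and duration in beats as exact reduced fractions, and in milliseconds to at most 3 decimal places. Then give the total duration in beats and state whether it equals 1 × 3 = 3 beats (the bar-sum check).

1) 0.0ms=0b +767.045ms=9/4b
2) 767.045ms=9/4b +255.682ms=3/4b
Σ=3b of 3 (176bpm 3/4) — PASS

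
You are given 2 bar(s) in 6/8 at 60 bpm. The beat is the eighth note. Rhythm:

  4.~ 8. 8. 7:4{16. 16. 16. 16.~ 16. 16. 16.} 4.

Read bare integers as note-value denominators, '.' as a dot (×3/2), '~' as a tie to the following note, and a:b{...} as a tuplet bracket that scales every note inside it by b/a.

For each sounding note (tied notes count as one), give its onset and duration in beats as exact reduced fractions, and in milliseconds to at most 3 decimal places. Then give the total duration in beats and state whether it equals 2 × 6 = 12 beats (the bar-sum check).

1) 0.0ms=0b +4500.0ms=9/2b
2) 4500.0ms=9/2b +1500.0ms=3/2b
3) 6000.0ms=6b +428.571ms=3/7b
4) 6428.571ms=45/7b +428.571ms=3/7b
5) 6857.143ms=48/7b +428.571ms=3/7b
6) 7285.714ms=51/7b +857.143ms=6/7b
7) 8142.857ms=57/7b +428.571ms=3/7b
8) 8571.429ms=60/7b +428.571ms=3/7b
9) 9000.0ms=9b +3000.0ms=3b
Σ=12b of 12 (60bpm 6/8) — PASS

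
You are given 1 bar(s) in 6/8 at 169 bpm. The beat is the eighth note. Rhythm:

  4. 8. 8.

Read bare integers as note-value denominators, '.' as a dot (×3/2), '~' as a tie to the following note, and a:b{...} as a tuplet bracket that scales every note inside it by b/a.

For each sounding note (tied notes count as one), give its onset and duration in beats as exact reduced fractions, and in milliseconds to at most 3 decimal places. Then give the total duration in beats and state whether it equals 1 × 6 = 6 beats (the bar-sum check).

1) 0.0ms=0b +1065.089ms=3b
2) 1065.089ms=3b +532.544ms=3/2b
3) 1597.633ms=9/2b +532.544ms=3/2b
Σ=6b of 6 (169bpm 6/8) — PASS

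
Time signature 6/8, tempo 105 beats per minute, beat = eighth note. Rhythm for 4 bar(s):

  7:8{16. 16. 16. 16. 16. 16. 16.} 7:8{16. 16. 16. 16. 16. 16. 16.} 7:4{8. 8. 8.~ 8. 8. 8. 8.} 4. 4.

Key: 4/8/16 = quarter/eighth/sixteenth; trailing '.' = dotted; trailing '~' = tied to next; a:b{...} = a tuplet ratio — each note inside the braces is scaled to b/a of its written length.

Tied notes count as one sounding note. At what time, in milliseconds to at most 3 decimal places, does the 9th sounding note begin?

1. 0.0ms @ 0 + 489.796ms (6/7)
2. 489.796ms @ 6/7 + 489.796ms (6/7)
3. 979.592ms @ 12/7 + 489.796ms (6/7)
4. 1469.388ms @ 18/7 + 489.796ms (6/7)
5. 1959.184ms @ 24/7 + 489.796ms (6/7)
6. 2448.98ms @ 30/7 + 489.796ms (6/7)
7. 2938.776ms @ 36/7 + 489.796ms (6/7)
8. 3428.571ms @ 6 + 489.796ms (6/7)
9. 3918.367ms @ 48/7 + 489.796ms (6/7)
10. 4408.163ms @ 54/7 + 489.796ms (6/7)
11. 4897.959ms @ 60/7 + 489.796ms (6/7)
12. 5387.755ms @ 66/7 + 489.796ms (6/7)
13. 5877.551ms @ 72/7 + 489.796ms (6/7)
14. 6367.347ms @ 78/7 + 489.796ms (6/7)
15. 6857.143ms @ 12 + 489.796ms (6/7)
16. 7346.939ms @ 90/7 + 489.796ms (6/7)
17. 7836.735ms @ 96/7 + 979.592ms (12/7)
18. 8816.327ms @ 108/7 + 489.796ms (6/7)
19. 9306.122ms @ 114/7 + 489.796ms (6/7)
20. 9795.918ms @ 120/7 + 489.796ms (6/7)
21. 10285.714ms @ 18 + 1714.286ms (3)
22. 12000.0ms @ 21 + 1714.286ms (3)

note 9 onset = 48/7b = 3918.367ms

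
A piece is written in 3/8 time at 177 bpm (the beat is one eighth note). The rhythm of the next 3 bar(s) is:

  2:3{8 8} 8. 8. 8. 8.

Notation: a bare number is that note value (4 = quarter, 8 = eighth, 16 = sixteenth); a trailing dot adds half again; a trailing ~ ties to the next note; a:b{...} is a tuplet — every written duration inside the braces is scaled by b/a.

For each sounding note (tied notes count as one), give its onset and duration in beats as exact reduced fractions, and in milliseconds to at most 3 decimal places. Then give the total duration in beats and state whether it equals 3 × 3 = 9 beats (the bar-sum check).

1) 0.0ms=0b +508.475ms=3/2b
2) 508.475ms=3/2b +508.475ms=3/2b
3) 1016.949ms=3b +508.475ms=3/2b
4) 1525.424ms=9/2b +508.475ms=3/2b
5) 2033.898ms=6b +508.475ms=3/2b
6) 2542.373ms=15/2b +508.475ms=3/2b
Σ=9b of 9 (177bpm 3/8) — PASS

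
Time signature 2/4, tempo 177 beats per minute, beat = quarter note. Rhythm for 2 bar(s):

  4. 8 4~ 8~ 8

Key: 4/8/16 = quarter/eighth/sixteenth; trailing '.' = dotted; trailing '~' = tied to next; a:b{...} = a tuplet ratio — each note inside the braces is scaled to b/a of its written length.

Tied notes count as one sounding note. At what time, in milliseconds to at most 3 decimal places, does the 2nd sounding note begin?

1. 0.0ms @ 0 + 508.475ms (3/2)
2. 508.475ms @ 3/2 + 169.492ms (1/2)
3. 677.966ms @ 2 + 677.966ms (2)

note 2 onset = 3/2b = 508.475ms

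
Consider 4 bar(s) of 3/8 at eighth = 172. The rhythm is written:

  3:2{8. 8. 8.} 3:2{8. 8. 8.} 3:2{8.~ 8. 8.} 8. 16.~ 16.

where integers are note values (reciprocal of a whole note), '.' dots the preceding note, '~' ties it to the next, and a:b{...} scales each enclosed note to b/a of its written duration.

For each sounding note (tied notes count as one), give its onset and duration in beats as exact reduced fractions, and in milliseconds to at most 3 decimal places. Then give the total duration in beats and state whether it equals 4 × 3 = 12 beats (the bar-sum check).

1) 0.0ms=0b +348.837ms=1b
2) 348.837ms=1b +348.837ms=1b
3) 697.674ms=2b +348.837ms=1b
4) 1046.512ms=3b +348.837ms=1b
5) 1395.349ms=4b +348.837ms=1b
6) 1744.186ms=5b +348.837ms=1b
7) 2093.023ms=6b +697.674ms=2b
8) 2790.698ms=8b +348.837ms=1b
9) 3139.535ms=9b +523.256ms=3/2b
10) 3662.791ms=21/2b +523.256ms=3/2b
Σ=12b of 12 (172bpm 3/8) — PASS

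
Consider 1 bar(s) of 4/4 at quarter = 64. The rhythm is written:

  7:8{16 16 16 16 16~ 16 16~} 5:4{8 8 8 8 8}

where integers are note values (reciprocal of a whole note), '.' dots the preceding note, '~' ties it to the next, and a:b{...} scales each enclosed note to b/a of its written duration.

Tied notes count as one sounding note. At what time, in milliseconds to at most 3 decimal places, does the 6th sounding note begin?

1. 0.0ms @ 0 + 267.857ms (2/7)
2. 267.857ms @ 2/7 + 267.857ms (2/7)
3. 535.714ms @ 4/7 + 267.857ms (2/7)
4. 803.571ms @ 6/7 + 267.857ms (2/7)
5. 1071.429ms @ 8/7 + 535.714ms (4/7)
6. 1607.143ms @ 12/7 + 642.857ms (24/35)
7. 2250.0ms @ 12/5 + 375.0ms (2/5)
8. 2625.0ms @ 14/5 + 375.0ms (2/5)
9. 3000.0ms @ 16/5 + 375.0ms (2/5)
10. 3375.0ms @ 18/5 + 375.0ms (2/5)

note 6 onset = 12/7b = 1607.143ms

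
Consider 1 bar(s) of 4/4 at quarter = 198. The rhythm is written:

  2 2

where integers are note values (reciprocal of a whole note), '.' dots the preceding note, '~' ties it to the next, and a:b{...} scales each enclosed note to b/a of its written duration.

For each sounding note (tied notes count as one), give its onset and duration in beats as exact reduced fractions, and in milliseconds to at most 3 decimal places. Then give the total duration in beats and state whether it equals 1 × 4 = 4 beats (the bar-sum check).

1) 0.0ms=0b +606.061ms=2b
2) 606.061ms=2b +606.061ms=2b
Σ=4b of 4 (198bpm 4/4) — PASS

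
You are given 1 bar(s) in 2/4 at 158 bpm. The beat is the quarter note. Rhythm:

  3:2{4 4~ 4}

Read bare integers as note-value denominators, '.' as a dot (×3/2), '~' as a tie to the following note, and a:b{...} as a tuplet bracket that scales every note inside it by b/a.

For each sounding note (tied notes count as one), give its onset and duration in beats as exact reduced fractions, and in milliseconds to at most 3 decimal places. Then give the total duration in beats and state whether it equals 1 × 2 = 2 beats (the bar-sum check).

1) 0.0ms=0b +253.165ms=2/3b
2) 253.165ms=2/3b +506.329ms=4/3b
Σ=2b of 2 (158bpm 2/4) — PASS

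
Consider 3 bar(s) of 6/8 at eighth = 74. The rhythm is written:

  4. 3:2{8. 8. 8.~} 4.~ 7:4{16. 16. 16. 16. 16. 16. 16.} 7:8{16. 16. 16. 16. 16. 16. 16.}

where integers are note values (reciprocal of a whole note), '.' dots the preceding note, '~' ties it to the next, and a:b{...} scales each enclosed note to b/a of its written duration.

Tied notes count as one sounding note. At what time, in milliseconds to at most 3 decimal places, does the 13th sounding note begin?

note 13 onset = 96/7b = 11119.691ms

1. 0.0ms @ 0 + 2432.432ms (3)
2. 2432.432ms @ 3 + 810.811ms (1)
3. 3243.243ms @ 4 + 810.811ms (1)
4. 4054.054ms @ 5 + 3590.734ms (31/7)
5. 7644.788ms @ 66/7 + 347.49ms (3/7)
6. 7992.278ms @ 69/7 + 347.49ms (3/7)
7. 8339.768ms @ 72/7 + 347.49ms (3/7)
8. 8687.259ms @ 75/7 + 347.49ms (3/7)
9. 9034.749ms @ 78/7 + 347.49ms (3/7)
10. 9382.239ms @ 81/7 + 347.49ms (3/7)
11. 9729.73ms @ 12 + 694.981ms (6/7)
12. 10424.71ms @ 90/7 + 694.981ms (6/7)
13. 11119.691ms @ 96/7 + 694.981ms (6/7)
14. 11814.672ms @ 102/7 + 694.981ms (6/7)
15. 12509.653ms @ 108/7 + 694.981ms (6/7)
16. 13204.633ms @ 114/7 + 694.981ms (6/7)
17. 13899.614ms @ 120/7 + 694.981ms (6/7)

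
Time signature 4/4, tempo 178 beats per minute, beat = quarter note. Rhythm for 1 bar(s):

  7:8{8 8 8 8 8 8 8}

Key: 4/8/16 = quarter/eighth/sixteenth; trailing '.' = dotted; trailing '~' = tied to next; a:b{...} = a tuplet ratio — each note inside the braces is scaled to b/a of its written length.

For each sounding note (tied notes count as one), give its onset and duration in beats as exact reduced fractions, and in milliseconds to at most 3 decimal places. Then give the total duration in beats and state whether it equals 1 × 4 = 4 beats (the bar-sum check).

1) 0.0ms=0b +192.616ms=4/7b
2) 192.616ms=4/7b +192.616ms=4/7b
3) 385.233ms=8/7b +192.616ms=4/7b
4) 577.849ms=12/7b +192.616ms=4/7b
5) 770.465ms=16/7b +192.616ms=4/7b
6) 963.082ms=20/7b +192.616ms=4/7b
7) 1155.698ms=24/7b +192.616ms=4/7b
Σ=4b of 4 (178bpm 4/4) — PASS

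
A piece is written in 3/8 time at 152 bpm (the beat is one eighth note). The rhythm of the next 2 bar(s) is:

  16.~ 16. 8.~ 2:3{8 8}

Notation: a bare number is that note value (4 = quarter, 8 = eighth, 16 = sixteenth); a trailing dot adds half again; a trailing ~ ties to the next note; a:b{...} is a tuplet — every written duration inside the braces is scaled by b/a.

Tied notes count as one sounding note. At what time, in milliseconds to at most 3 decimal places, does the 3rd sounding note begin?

1. 0.0ms @ 0 + 592.105ms (3/2)
2. 592.105ms @ 3/2 + 1184.211ms (3)
3. 1776.316ms @ 9/2 + 592.105ms (3/2)

note 3 onset = 9/2b = 1776.316ms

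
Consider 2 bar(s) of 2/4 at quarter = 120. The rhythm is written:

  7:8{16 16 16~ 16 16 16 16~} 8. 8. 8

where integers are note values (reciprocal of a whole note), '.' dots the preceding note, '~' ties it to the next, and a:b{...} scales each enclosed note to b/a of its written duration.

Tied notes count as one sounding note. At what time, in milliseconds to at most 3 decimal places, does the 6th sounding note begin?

1. 0.0ms @ 0 + 142.857ms (2/7)
2. 142.857ms @ 2/7 + 142.857ms (2/7)
3. 285.714ms @ 4/7 + 285.714ms (4/7)
4. 571.429ms @ 8/7 + 142.857ms (2/7)
5. 714.286ms @ 10/7 + 142.857ms (2/7)
6. 857.143ms @ 12/7 + 517.857ms (29/28)
7. 1375.0ms @ 11/4 + 375.0ms (3/4)
8. 1750.0ms @ 7/2 + 250.0ms (1/2)

note 6 onset = 12/7b = 857.143ms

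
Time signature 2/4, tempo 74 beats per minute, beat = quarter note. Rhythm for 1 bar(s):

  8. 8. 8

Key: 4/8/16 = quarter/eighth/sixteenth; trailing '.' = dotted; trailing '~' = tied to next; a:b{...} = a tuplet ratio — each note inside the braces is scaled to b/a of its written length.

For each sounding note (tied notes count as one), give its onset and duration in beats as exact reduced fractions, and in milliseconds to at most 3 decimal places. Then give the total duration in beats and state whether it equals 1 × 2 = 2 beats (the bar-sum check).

1) 0.0ms=0b +608.108ms=3/4b
2) 608.108ms=3/4b +608.108ms=3/4b
3) 1216.216ms=3/2b +405.405ms=1/2b
Σ=2b of 2 (74bpm 2/4) — PASS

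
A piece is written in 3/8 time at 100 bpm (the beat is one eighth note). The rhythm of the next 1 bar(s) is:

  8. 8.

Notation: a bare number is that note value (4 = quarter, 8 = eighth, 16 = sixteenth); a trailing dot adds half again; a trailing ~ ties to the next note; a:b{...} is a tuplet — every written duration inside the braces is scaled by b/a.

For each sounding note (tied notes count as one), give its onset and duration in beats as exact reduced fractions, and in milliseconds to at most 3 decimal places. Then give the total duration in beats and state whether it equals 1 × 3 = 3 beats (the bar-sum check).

1) 0.0ms=0b +900.0ms=3/2b
2) 900.0ms=3/2b +900.0ms=3/2b
Σ=3b of 3 (100bpm 3/8) — PASS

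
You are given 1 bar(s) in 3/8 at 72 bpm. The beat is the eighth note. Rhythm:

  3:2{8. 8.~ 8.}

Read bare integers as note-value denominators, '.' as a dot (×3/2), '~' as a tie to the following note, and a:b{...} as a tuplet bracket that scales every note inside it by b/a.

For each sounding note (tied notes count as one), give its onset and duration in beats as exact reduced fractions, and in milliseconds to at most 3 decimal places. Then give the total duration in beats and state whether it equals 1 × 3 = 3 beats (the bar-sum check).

1) 0.0ms=0b +833.333ms=1b
2) 833.333ms=1b +1666.667ms=2b
Σ=3b of 3 (72bpm 3/8) — PASS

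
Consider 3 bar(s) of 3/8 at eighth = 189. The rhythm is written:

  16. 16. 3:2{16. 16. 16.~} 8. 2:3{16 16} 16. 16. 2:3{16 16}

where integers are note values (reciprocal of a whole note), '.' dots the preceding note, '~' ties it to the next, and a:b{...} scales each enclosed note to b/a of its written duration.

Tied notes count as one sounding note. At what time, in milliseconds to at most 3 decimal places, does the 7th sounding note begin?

1. 0.0ms @ 0 + 238.095ms (3/4)
2. 238.095ms @ 3/4 + 238.095ms (3/4)
3. 476.19ms @ 3/2 + 158.73ms (1/2)
4. 634.921ms @ 2 + 158.73ms (1/2)
5. 793.651ms @ 5/2 + 634.921ms (2)
6. 1428.571ms @ 9/2 + 238.095ms (3/4)
7. 1666.667ms @ 21/4 + 238.095ms (3/4)
8. 1904.762ms @ 6 + 238.095ms (3/4)
9. 2142.857ms @ 27/4 + 238.095ms (3/4)
10. 2380.952ms @ 15/2 + 238.095ms (3/4)
11. 2619.048ms @ 33/4 + 238.095ms (3/4)

note 7 onset = 21/4b = 1666.667ms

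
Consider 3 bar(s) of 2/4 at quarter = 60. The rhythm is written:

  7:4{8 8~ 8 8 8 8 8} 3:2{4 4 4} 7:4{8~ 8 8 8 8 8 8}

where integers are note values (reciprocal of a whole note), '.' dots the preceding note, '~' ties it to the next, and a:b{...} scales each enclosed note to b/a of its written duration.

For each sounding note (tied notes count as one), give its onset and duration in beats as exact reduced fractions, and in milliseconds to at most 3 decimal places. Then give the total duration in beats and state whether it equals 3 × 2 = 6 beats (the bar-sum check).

1) 0.0ms=0b +285.714ms=2/7b
2) 285.714ms=2/7b +571.429ms=4/7b
3) 857.143ms=6/7b +285.714ms=2/7b
4) 1142.857ms=8/7b +285.714ms=2/7b
5) 1428.571ms=10/7b +285.714ms=2/7b
6) 1714.286ms=12/7b +285.714ms=2/7b
7) 2000.0ms=2b +666.667ms=2/3b
8) 2666.667ms=8/3b +666.667ms=2/3b
9) 3333.333ms=10/3b +666.667ms=2/3b
10) 4000.0ms=4b +571.429ms=4/7b
11) 4571.429ms=32/7b +285.714ms=2/7b
12) 4857.143ms=34/7b +285.714ms=2/7b
13) 5142.857ms=36/7b +285.714ms=2/7b
14) 5428.571ms=38/7b +285.714ms=2/7b
15) 5714.286ms=40/7b +285.714ms=2/7b
Σ=6b of 6 (60bpm 2/4) — PASS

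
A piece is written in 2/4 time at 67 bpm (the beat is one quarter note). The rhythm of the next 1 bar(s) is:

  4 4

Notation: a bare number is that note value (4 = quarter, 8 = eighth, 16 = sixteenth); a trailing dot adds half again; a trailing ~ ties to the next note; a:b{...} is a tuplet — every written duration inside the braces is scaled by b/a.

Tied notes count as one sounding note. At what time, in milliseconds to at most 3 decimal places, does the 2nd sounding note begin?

note 2 onset = 1b = 895.522ms

1. 0.0ms @ 0 + 895.522ms (1)
2. 895.522ms @ 1 + 895.522ms (1)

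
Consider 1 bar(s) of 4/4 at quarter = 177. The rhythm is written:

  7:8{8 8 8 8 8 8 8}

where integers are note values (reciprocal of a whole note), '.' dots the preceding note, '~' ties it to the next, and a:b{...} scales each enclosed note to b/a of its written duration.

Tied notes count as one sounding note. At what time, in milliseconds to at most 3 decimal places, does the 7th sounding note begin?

1. 0.0ms @ 0 + 193.705ms (4/7)
2. 193.705ms @ 4/7 + 193.705ms (4/7)
3. 387.409ms @ 8/7 + 193.705ms (4/7)
4. 581.114ms @ 12/7 + 193.705ms (4/7)
5. 774.818ms @ 16/7 + 193.705ms (4/7)
6. 968.523ms @ 20/7 + 193.705ms (4/7)
7. 1162.228ms @ 24/7 + 193.705ms (4/7)

note 7 onset = 24/7b = 1162.228ms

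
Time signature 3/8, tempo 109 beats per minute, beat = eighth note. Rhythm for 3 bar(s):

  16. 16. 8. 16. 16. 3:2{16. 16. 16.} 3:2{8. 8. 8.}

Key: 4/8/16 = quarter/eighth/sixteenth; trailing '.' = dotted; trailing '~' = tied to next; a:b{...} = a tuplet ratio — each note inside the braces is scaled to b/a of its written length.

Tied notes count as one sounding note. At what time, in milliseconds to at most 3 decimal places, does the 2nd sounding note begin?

1. 0.0ms @ 0 + 412.844ms (3/4)
2. 412.844ms @ 3/4 + 412.844ms (3/4)
3. 825.688ms @ 3/2 + 825.688ms (3/2)
4. 1651.376ms @ 3 + 412.844ms (3/4)
5. 2064.22ms @ 15/4 + 412.844ms (3/4)
6. 2477.064ms @ 9/2 + 275.229ms (1/2)
7. 2752.294ms @ 5 + 275.229ms (1/2)
8. 3027.523ms @ 11/2 + 275.229ms (1/2)
9. 3302.752ms @ 6 + 550.459ms (1)
10. 3853.211ms @ 7 + 550.459ms (1)
11. 4403.67ms @ 8 + 550.459ms (1)

note 2 onset = 3/4b = 412.844ms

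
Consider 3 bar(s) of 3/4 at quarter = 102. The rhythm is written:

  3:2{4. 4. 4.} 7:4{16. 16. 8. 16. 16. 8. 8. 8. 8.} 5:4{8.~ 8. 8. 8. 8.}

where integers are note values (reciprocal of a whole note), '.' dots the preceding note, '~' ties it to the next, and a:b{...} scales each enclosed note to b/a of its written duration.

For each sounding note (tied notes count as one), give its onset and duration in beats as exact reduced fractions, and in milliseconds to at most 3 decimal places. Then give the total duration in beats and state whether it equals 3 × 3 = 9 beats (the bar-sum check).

1) 0.0ms=0b +588.235ms=1b
2) 588.235ms=1b +588.235ms=1b
3) 1176.471ms=2b +588.235ms=1b
4) 1764.706ms=3b +126.05ms=3/14b
5) 1890.756ms=45/14b +126.05ms=3/14b
6) 2016.807ms=24/7b +252.101ms=3/7b
7) 2268.908ms=27/7b +126.05ms=3/14b
8) 2394.958ms=57/14b +126.05ms=3/14b
9) 2521.008ms=30/7b +252.101ms=3/7b
10) 2773.109ms=33/7b +252.101ms=3/7b
11) 3025.21ms=36/7b +252.101ms=3/7b
12) 3277.311ms=39/7b +252.101ms=3/7b
13) 3529.412ms=6b +705.882ms=6/5b
14) 4235.294ms=36/5b +352.941ms=3/5b
15) 4588.235ms=39/5b +352.941ms=3/5b
16) 4941.176ms=42/5b +352.941ms=3/5b
Σ=9b of 9 (102bpm 3/4) — PASS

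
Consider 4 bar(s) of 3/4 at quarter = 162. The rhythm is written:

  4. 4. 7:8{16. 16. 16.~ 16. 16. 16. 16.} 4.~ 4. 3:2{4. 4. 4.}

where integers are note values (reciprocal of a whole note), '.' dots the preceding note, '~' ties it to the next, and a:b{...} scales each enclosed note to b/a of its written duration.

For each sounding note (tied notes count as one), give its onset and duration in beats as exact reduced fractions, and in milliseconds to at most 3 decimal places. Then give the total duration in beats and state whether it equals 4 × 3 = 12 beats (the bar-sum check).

1) 0.0ms=0b +555.556ms=3/2b
2) 555.556ms=3/2b +555.556ms=3/2b
3) 1111.111ms=3b +158.73ms=3/7b
4) 1269.841ms=24/7b +158.73ms=3/7b
5) 1428.571ms=27/7b +317.46ms=6/7b
6) 1746.032ms=33/7b +158.73ms=3/7b
7) 1904.762ms=36/7b +158.73ms=3/7b
8) 2063.492ms=39/7b +158.73ms=3/7b
9) 2222.222ms=6b +1111.111ms=3b
10) 3333.333ms=9b +370.37ms=1b
11) 3703.704ms=10b +370.37ms=1b
12) 4074.074ms=11b +370.37ms=1b
Σ=12b of 12 (162bpm 3/4) — PASS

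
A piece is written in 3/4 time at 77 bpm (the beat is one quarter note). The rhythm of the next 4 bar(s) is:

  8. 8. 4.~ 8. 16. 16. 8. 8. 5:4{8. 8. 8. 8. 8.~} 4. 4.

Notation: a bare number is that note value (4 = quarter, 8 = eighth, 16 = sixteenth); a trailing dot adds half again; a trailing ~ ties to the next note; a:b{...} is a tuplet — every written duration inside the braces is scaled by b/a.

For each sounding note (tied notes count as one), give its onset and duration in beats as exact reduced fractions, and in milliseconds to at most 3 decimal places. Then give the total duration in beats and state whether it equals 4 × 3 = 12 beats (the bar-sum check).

1) 0.0ms=0b +584.416ms=3/4b
2) 584.416ms=3/4b +584.416ms=3/4b
3) 1168.831ms=3/2b +1753.247ms=9/4b
4) 2922.078ms=15/4b +292.208ms=3/8b
5) 3214.286ms=33/8b +292.208ms=3/8b
6) 3506.494ms=9/2b +584.416ms=3/4b
7) 4090.909ms=21/4b +584.416ms=3/4b
8) 4675.325ms=6b +467.532ms=3/5b
9) 5142.857ms=33/5b +467.532ms=3/5b
10) 5610.39ms=36/5b +467.532ms=3/5b
11) 6077.922ms=39/5b +467.532ms=3/5b
12) 6545.455ms=42/5b +1636.364ms=21/10b
13) 8181.818ms=21/2b +1168.831ms=3/2b
Σ=12b of 12 (77bpm 3/4) — PASS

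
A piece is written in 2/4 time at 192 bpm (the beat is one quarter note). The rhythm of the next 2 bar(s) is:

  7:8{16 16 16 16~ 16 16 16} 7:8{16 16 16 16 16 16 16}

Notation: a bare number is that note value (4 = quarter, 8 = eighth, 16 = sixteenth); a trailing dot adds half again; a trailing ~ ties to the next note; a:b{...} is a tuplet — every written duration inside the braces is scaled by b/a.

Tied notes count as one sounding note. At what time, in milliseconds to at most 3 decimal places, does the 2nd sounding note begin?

1. 0.0ms @ 0 + 89.286ms (2/7)
2. 89.286ms @ 2/7 + 89.286ms (2/7)
3. 178.571ms @ 4/7 + 89.286ms (2/7)
4. 267.857ms @ 6/7 + 178.571ms (4/7)
5. 446.429ms @ 10/7 + 89.286ms (2/7)
6. 535.714ms @ 12/7 + 89.286ms (2/7)
7. 625.0ms @ 2 + 89.286ms (2/7)
8. 714.286ms @ 16/7 + 89.286ms (2/7)
9. 803.571ms @ 18/7 + 89.286ms (2/7)
10. 892.857ms @ 20/7 + 89.286ms (2/7)
11. 982.143ms @ 22/7 + 89.286ms (2/7)
12. 1071.429ms @ 24/7 + 89.286ms (2/7)
13. 1160.714ms @ 26/7 + 89.286ms (2/7)

note 2 onset = 2/7b = 89.286ms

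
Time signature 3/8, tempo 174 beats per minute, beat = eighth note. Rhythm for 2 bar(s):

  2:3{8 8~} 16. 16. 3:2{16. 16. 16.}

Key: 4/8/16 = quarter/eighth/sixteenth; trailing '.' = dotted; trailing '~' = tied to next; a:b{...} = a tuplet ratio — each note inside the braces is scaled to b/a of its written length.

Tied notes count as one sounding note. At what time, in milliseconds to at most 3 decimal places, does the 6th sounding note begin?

note 6 onset = 11/2b = 1896.552ms

1. 0.0ms @ 0 + 517.241ms (3/2)
2. 517.241ms @ 3/2 + 775.862ms (9/4)
3. 1293.103ms @ 15/4 + 258.621ms (3/4)
4. 1551.724ms @ 9/2 + 172.414ms (1/2)
5. 1724.138ms @ 5 + 172.414ms (1/2)
6. 1896.552ms @ 11/2 + 172.414ms (1/2)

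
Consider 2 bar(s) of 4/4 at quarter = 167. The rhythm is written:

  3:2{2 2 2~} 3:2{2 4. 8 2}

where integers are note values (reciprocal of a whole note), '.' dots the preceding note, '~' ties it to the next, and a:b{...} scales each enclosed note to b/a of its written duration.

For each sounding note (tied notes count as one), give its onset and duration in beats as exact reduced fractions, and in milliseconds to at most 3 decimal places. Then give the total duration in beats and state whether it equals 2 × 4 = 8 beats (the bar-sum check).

1) 0.0ms=0b +479.042ms=4/3b
2) 479.042ms=4/3b +479.042ms=4/3b
3) 958.084ms=8/3b +958.084ms=8/3b
4) 1916.168ms=16/3b +359.281ms=1b
5) 2275.449ms=19/3b +119.76ms=1/3b
6) 2395.21ms=20/3b +479.042ms=4/3b
Σ=8b of 8 (167bpm 4/4) — PASS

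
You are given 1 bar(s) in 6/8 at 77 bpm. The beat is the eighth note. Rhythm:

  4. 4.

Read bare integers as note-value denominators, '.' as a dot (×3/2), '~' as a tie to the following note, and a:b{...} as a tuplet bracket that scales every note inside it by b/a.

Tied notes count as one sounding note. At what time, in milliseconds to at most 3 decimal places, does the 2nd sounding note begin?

note 2 onset = 3b = 2337.662ms

1. 0.0ms @ 0 + 2337.662ms (3)
2. 2337.662ms @ 3 + 2337.662ms (3)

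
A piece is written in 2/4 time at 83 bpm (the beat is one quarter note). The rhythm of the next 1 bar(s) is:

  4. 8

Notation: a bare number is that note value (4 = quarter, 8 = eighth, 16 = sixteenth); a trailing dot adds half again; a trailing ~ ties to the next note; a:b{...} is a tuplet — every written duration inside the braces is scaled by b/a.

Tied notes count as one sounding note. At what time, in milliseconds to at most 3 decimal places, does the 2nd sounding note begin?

1. 0.0ms @ 0 + 1084.337ms (3/2)
2. 1084.337ms @ 3/2 + 361.446ms (1/2)

note 2 onset = 3/2b = 1084.337ms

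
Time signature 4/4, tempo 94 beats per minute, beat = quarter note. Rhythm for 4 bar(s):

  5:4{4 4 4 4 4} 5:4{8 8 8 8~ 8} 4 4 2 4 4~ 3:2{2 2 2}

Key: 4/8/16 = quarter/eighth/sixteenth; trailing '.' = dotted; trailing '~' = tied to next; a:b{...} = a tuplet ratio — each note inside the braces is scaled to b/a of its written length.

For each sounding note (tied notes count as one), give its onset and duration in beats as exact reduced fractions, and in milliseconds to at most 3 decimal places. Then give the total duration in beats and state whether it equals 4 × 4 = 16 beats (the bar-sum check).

1) 0.0ms=0b +510.638ms=4/5b
2) 510.638ms=4/5b +510.638ms=4/5b
3) 1021.277ms=8/5b +510.638ms=4/5b
4) 1531.915ms=12/5b +510.638ms=4/5b
5) 2042.553ms=16/5b +510.638ms=4/5b
6) 2553.191ms=4b +255.319ms=2/5b
7) 2808.511ms=22/5b +255.319ms=2/5b
8) 3063.83ms=24/5b +255.319ms=2/5b
9) 3319.149ms=26/5b +510.638ms=4/5b
10) 3829.787ms=6b +638.298ms=1b
11) 4468.085ms=7b +638.298ms=1b
12) 5106.383ms=8b +1276.596ms=2b
13) 6382.979ms=10b +638.298ms=1b
14) 7021.277ms=11b +1489.362ms=7/3b
15) 8510.638ms=40/3b +851.064ms=4/3b
16) 9361.702ms=44/3b +851.064ms=4/3b
Σ=16b of 16 (94bpm 4/4) — PASS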